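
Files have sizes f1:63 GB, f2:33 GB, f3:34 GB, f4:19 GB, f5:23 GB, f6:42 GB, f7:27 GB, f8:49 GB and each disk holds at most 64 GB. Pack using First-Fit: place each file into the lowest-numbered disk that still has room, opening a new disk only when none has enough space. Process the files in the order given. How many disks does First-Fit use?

Put f1 (63 GB) in disk 1; 1 GB remain.
Put f2 (33 GB) in disk 2; 31 GB remain.
Put f3 (34 GB) in disk 3; 30 GB remain.
Put f4 (19 GB) in disk 2; 12 GB remain.
Put f5 (23 GB) in disk 3; 7 GB remain.
Put f6 (42 GB) in disk 4; 22 GB remain.
Put f7 (27 GB) in disk 5; 37 GB remain.
Put f8 (49 GB) in disk 6; 15 GB remain.

6 disks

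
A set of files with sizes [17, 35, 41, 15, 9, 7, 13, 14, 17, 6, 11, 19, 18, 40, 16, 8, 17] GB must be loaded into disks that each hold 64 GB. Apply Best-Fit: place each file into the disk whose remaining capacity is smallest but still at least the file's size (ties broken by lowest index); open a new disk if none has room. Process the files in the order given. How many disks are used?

5

Put 17 GB in disk 1; 47 GB remain.
Put 35 GB in disk 1; 12 GB remain.
Put 41 GB in disk 2; 23 GB remain.
Put 15 GB in disk 2; 8 GB remain.
Put 9 GB in disk 1; 3 GB remain.
Put 7 GB in disk 2; 1 GB remain.
Put 13 GB in disk 3; 51 GB remain.
Put 14 GB in disk 3; 37 GB remain.
Put 17 GB in disk 3; 20 GB remain.
Put 6 GB in disk 3; 14 GB remain.
Put 11 GB in disk 3; 3 GB remain.
Put 19 GB in disk 4; 45 GB remain.
Put 18 GB in disk 4; 27 GB remain.
Put 40 GB in disk 5; 24 GB remain.
Put 16 GB in disk 5; 8 GB remain.
Put 8 GB in disk 5; 0 GB remain.
Put 17 GB in disk 4; 10 GB remain.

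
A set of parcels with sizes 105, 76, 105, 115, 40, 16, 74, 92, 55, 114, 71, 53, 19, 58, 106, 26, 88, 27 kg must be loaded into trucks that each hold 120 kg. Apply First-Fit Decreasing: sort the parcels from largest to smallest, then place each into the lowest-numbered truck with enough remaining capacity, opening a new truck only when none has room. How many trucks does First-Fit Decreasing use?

12

Sorted descending: 115, 114, 106, 105, 105, 92, 88, 76, 74, 71, 58, 55, 53, 40, 27, 26, 19, 16.
115 kg → truck 1 (remaining 5 kg)
114 kg → truck 2 (remaining 6 kg)
106 kg → truck 3 (remaining 14 kg)
105 kg → truck 4 (remaining 15 kg)
105 kg → truck 5 (remaining 15 kg)
92 kg → truck 6 (remaining 28 kg)
88 kg → truck 7 (remaining 32 kg)
76 kg → truck 8 (remaining 44 kg)
74 kg → truck 9 (remaining 46 kg)
71 kg → truck 10 (remaining 49 kg)
58 kg → truck 11 (remaining 62 kg)
55 kg → truck 11 (remaining 7 kg)
53 kg → truck 12 (remaining 67 kg)
40 kg → truck 8 (remaining 4 kg)
27 kg → truck 6 (remaining 1 kg)
26 kg → truck 7 (remaining 6 kg)
19 kg → truck 9 (remaining 27 kg)
16 kg → truck 9 (remaining 11 kg)
Final trucks: [115] [114] [106] [105] [105] [92,27] [88,26] [76,40] [74,19,16] [71] [58,55] [53].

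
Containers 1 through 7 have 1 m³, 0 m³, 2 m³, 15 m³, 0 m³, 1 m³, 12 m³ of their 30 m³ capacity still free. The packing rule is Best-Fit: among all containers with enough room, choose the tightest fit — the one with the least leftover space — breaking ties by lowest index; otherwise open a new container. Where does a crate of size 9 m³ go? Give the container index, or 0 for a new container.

7

Containers with room: container 4 (15 m³), container 7 (12 m³).
Tightest fit is container 7 with 12 m³ free.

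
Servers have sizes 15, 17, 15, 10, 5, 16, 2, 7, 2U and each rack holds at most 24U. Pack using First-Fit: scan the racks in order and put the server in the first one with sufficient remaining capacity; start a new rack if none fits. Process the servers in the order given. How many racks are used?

5

Put 15U in rack 1; 9U remain.
Put 17U in rack 2; 7U remain.
Put 15U in rack 3; 9U remain.
Put 10U in rack 4; 14U remain.
Put 5U in rack 1; 4U remain.
Put 16U in rack 5; 8U remain.
Put 2U in rack 1; 2U remain.
Put 7U in rack 2; 0U remain.
Put 2U in rack 1; 0U remain.
Final racks: [15,5,2,2] [17,7] [15] [10] [16].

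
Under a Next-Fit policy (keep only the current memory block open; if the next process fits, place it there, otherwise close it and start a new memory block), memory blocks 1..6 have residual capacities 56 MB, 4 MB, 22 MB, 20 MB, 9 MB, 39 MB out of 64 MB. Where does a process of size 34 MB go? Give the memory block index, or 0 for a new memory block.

6

Next-Fit only looks at memory block 6, which has 39 MB free.
34 MB fits there.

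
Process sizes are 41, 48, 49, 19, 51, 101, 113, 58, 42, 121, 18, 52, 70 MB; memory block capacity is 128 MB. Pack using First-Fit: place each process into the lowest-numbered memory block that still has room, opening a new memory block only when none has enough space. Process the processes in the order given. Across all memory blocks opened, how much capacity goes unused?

memory block 1: place 41 MB, 87 MB left
memory block 1: place 48 MB, 39 MB left
memory block 2: place 49 MB, 79 MB left
memory block 1: place 19 MB, 20 MB left
memory block 2: place 51 MB, 28 MB left
memory block 3: place 101 MB, 27 MB left
memory block 4: place 113 MB, 15 MB left
memory block 5: place 58 MB, 70 MB left
memory block 5: place 42 MB, 28 MB left
memory block 6: place 121 MB, 7 MB left
memory block 1: place 18 MB, 2 MB left
memory block 7: place 52 MB, 76 MB left
memory block 7: place 70 MB, 6 MB left
7 memory blocks × 128 MB = 896 MB; used 783 MB; unused 113 MB.

113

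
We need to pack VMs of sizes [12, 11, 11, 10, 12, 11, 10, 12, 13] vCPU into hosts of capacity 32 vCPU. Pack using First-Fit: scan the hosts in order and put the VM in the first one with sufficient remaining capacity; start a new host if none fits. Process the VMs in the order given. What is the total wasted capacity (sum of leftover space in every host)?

26

12 vCPU → host 1 (remaining 20 vCPU)
11 vCPU → host 1 (remaining 9 vCPU)
11 vCPU → host 2 (remaining 21 vCPU)
10 vCPU → host 2 (remaining 11 vCPU)
12 vCPU → host 3 (remaining 20 vCPU)
11 vCPU → host 2 (remaining 0 vCPU)
10 vCPU → host 3 (remaining 10 vCPU)
12 vCPU → host 4 (remaining 20 vCPU)
13 vCPU → host 4 (remaining 7 vCPU)
4 hosts × 32 vCPU = 128 vCPU; used 102 vCPU; unused 26 vCPU.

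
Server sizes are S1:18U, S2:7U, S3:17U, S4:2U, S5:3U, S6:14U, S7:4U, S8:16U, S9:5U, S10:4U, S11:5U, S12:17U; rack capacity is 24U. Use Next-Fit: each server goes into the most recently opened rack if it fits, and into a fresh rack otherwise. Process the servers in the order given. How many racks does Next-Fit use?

rack 1: place S1 (18U), 6U left
rack 2: place S2 (7U), 17U left
rack 2: place S3 (17U), 0U left
rack 3: place S4 (2U), 22U left
rack 3: place S5 (3U), 19U left
rack 3: place S6 (14U), 5U left
rack 3: place S7 (4U), 1U left
rack 4: place S8 (16U), 8U left
rack 4: place S9 (5U), 3U left
rack 5: place S10 (4U), 20U left
rack 5: place S11 (5U), 15U left
rack 6: place S12 (17U), 7U left
Final racks: [18] [7,17] [2,3,14,4] [16,5] [4,5] [17].

6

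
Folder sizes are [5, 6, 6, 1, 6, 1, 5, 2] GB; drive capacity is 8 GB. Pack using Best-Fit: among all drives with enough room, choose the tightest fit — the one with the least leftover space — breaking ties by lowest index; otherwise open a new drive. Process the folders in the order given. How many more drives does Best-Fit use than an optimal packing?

Best-Fit: [5] [6,1,1] [6,2] [6] [5] → 5 drives.
5 folders exceed 4 GB (half the capacity), and no two of those can share a drive, so at least 5 drives are needed.
So 5 is already optimal.

0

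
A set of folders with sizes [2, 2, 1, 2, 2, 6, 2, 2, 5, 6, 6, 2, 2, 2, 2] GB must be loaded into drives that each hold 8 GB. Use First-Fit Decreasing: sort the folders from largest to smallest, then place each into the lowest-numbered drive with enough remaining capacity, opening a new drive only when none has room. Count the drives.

6

Sorted descending: 6, 6, 6, 5, 2, 2, 2, 2, 2, 2, 2, 2, 2, 2, 1.
drive 1: place 6 GB, 2 GB left
drive 2: place 6 GB, 2 GB left
drive 3: place 6 GB, 2 GB left
drive 4: place 5 GB, 3 GB left
drive 1: place 2 GB, 0 GB left
drive 2: place 2 GB, 0 GB left
drive 3: place 2 GB, 0 GB left
drive 4: place 2 GB, 1 GB left
drive 5: place 2 GB, 6 GB left
drive 5: place 2 GB, 4 GB left
drive 5: place 2 GB, 2 GB left
drive 5: place 2 GB, 0 GB left
drive 6: place 2 GB, 6 GB left
drive 6: place 2 GB, 4 GB left
drive 4: place 1 GB, 0 GB left
Final drives: [6,2] [6,2] [6,2] [5,2,1] [2,2,2,2] [2,2].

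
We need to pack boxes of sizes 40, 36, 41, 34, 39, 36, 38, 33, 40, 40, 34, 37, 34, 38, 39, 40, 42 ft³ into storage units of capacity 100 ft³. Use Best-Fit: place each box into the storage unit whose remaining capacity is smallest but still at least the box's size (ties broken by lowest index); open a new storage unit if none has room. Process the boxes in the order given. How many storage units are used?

9 storage units

40 ft³ → storage unit 1 (remaining 60 ft³)
36 ft³ → storage unit 1 (remaining 24 ft³)
41 ft³ → storage unit 2 (remaining 59 ft³)
34 ft³ → storage unit 2 (remaining 25 ft³)
39 ft³ → storage unit 3 (remaining 61 ft³)
36 ft³ → storage unit 3 (remaining 25 ft³)
38 ft³ → storage unit 4 (remaining 62 ft³)
33 ft³ → storage unit 4 (remaining 29 ft³)
40 ft³ → storage unit 5 (remaining 60 ft³)
40 ft³ → storage unit 5 (remaining 20 ft³)
34 ft³ → storage unit 6 (remaining 66 ft³)
37 ft³ → storage unit 6 (remaining 29 ft³)
34 ft³ → storage unit 7 (remaining 66 ft³)
38 ft³ → storage unit 7 (remaining 28 ft³)
39 ft³ → storage unit 8 (remaining 61 ft³)
40 ft³ → storage unit 8 (remaining 21 ft³)
42 ft³ → storage unit 9 (remaining 58 ft³)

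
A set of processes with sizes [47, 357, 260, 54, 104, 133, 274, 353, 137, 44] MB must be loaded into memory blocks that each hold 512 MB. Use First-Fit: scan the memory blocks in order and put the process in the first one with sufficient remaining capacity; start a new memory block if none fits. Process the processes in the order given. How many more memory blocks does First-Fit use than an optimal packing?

0

First-Fit: [47,357,54,44] [260,104,133] [274,137] [353] → 4 memory blocks.
Total size 1763 MB; any packing needs at least ⌈1763/512⌉ = 4 memory blocks.
So 4 is already optimal.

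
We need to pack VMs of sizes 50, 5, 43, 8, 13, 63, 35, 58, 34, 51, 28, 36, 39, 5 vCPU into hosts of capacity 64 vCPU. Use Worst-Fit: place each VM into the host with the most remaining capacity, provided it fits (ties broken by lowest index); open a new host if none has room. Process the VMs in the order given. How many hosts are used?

50 vCPU → host 1 (remaining 14 vCPU)
5 vCPU → host 1 (remaining 9 vCPU)
43 vCPU → host 2 (remaining 21 vCPU)
8 vCPU → host 2 (remaining 13 vCPU)
13 vCPU → host 2 (remaining 0 vCPU)
63 vCPU → host 3 (remaining 1 vCPU)
35 vCPU → host 4 (remaining 29 vCPU)
58 vCPU → host 5 (remaining 6 vCPU)
34 vCPU → host 6 (remaining 30 vCPU)
51 vCPU → host 7 (remaining 13 vCPU)
28 vCPU → host 6 (remaining 2 vCPU)
36 vCPU → host 8 (remaining 28 vCPU)
39 vCPU → host 9 (remaining 25 vCPU)
5 vCPU → host 4 (remaining 24 vCPU)
Final hosts: [50,5] [43,8,13] [63] [35,5] [58] [34,28] [51] [36] [39].

9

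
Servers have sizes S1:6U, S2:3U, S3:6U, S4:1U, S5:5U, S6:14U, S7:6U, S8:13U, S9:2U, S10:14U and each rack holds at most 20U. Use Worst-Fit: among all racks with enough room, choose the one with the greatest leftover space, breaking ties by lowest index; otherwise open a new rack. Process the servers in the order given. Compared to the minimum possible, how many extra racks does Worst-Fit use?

0

Worst-Fit: [6,3,6,1,2] [5,14] [6,13] [14] → 4 racks.
Total size 70U; any packing needs at least ⌈70/20⌉ = 4 racks.
So 4 is already optimal.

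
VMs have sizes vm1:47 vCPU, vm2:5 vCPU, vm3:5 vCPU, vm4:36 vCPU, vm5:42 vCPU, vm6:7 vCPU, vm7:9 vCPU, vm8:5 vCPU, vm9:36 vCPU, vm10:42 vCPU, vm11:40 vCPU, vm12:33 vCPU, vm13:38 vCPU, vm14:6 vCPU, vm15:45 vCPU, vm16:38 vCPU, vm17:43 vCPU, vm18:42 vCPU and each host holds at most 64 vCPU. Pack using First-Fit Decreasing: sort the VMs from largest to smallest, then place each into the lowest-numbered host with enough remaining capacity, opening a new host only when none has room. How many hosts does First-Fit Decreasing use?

Sorted descending: 47, 45, 43, 42, 42, 42, 40, 38, 38, 36, 36, 33, 9, 7, 6, 5, 5, 5.
host 1: place 47 vCPU, 17 vCPU left
host 2: place 45 vCPU, 19 vCPU left
host 3: place 43 vCPU, 21 vCPU left
host 4: place 42 vCPU, 22 vCPU left
host 5: place 42 vCPU, 22 vCPU left
host 6: place 42 vCPU, 22 vCPU left
host 7: place 40 vCPU, 24 vCPU left
host 8: place 38 vCPU, 26 vCPU left
host 9: place 38 vCPU, 26 vCPU left
host 10: place 36 vCPU, 28 vCPU left
host 11: place 36 vCPU, 28 vCPU left
host 12: place 33 vCPU, 31 vCPU left
host 1: place 9 vCPU, 8 vCPU left
host 1: place 7 vCPU, 1 vCPU left
host 2: place 6 vCPU, 13 vCPU left
host 2: place 5 vCPU, 8 vCPU left
host 2: place 5 vCPU, 3 vCPU left
host 3: place 5 vCPU, 16 vCPU left
Final hosts: [47,9,7] [45,6,5,5] [43,5] [42] [42] [42] [40] [38] [38] [36] [36] [33].

12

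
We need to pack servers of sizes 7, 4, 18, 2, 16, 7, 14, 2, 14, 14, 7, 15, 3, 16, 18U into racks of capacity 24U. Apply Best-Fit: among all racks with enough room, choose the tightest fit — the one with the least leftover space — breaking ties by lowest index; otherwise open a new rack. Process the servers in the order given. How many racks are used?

7U → rack 1 (remaining 17U)
4U → rack 1 (remaining 13U)
18U → rack 2 (remaining 6U)
2U → rack 2 (remaining 4U)
16U → rack 3 (remaining 8U)
7U → rack 3 (remaining 1U)
14U → rack 4 (remaining 10U)
2U → rack 2 (remaining 2U)
14U → rack 5 (remaining 10U)
14U → rack 6 (remaining 10U)
7U → rack 4 (remaining 3U)
15U → rack 7 (remaining 9U)
3U → rack 4 (remaining 0U)
16U → rack 8 (remaining 8U)
18U → rack 9 (remaining 6U)
Final racks: [7,4] [18,2,2] [16,7] [14,7,3] [14] [14] [15] [16] [18].

9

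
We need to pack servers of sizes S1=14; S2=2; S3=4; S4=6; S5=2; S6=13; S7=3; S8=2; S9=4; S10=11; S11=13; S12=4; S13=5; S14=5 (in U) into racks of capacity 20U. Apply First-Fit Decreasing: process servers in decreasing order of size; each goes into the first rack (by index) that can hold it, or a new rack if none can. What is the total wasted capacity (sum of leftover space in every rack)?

Sorted descending: 14, 13, 13, 11, 6, 5, 5, 4, 4, 4, 3, 2, 2, 2.
Put 14U in rack 1; 6U remain.
Put 13U in rack 2; 7U remain.
Put 13U in rack 3; 7U remain.
Put 11U in rack 4; 9U remain.
Put 6U in rack 1; 0U remain.
Put 5U in rack 2; 2U remain.
Put 5U in rack 3; 2U remain.
Put 4U in rack 4; 5U remain.
Put 4U in rack 4; 1U remain.
Put 4U in rack 5; 16U remain.
Put 3U in rack 5; 13U remain.
Put 2U in rack 2; 0U remain.
Put 2U in rack 3; 0U remain.
Put 2U in rack 5; 11U remain.
5 racks × 20U = 100U; used 88U; unused 12U.

12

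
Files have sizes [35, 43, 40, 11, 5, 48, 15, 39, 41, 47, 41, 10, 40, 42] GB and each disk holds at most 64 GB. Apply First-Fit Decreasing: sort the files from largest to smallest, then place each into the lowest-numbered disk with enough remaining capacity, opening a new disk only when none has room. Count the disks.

Sorted descending: 48, 47, 43, 42, 41, 41, 40, 40, 39, 35, 15, 11, 10, 5.
48 GB → disk 1 (remaining 16 GB)
47 GB → disk 2 (remaining 17 GB)
43 GB → disk 3 (remaining 21 GB)
42 GB → disk 4 (remaining 22 GB)
41 GB → disk 5 (remaining 23 GB)
41 GB → disk 6 (remaining 23 GB)
40 GB → disk 7 (remaining 24 GB)
40 GB → disk 8 (remaining 24 GB)
39 GB → disk 9 (remaining 25 GB)
35 GB → disk 10 (remaining 29 GB)
15 GB → disk 1 (remaining 1 GB)
11 GB → disk 2 (remaining 6 GB)
10 GB → disk 3 (remaining 11 GB)
5 GB → disk 2 (remaining 1 GB)

10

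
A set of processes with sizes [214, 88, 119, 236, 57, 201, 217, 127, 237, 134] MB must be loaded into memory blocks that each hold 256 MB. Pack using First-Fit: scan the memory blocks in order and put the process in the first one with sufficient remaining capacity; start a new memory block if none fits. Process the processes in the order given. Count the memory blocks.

214 MB → memory block 1 (remaining 42 MB)
88 MB → memory block 2 (remaining 168 MB)
119 MB → memory block 2 (remaining 49 MB)
236 MB → memory block 3 (remaining 20 MB)
57 MB → memory block 4 (remaining 199 MB)
201 MB → memory block 5 (remaining 55 MB)
217 MB → memory block 6 (remaining 39 MB)
127 MB → memory block 4 (remaining 72 MB)
237 MB → memory block 7 (remaining 19 MB)
134 MB → memory block 8 (remaining 122 MB)

8 memory blocks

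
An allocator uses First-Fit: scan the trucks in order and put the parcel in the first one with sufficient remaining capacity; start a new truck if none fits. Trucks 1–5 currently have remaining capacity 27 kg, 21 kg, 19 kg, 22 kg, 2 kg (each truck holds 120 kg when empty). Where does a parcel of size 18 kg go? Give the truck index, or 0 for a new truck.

Trucks with room: truck 1 (27 kg), truck 2 (21 kg), truck 3 (19 kg), truck 4 (22 kg).
The first with room is truck 1.

1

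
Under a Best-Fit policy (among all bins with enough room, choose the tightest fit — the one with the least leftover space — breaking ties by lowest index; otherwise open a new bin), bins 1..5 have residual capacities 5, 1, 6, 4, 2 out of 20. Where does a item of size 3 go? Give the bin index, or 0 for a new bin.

4

Bins with room: bin 1 (5), bin 3 (6), bin 4 (4).
Tightest fit is bin 4 with 4 free.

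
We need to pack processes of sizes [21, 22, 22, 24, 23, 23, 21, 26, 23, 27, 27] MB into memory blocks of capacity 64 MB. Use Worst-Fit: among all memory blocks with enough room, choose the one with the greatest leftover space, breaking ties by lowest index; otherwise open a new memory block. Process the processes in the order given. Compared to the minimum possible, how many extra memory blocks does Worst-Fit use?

0

Worst-Fit: [21,22,21] [22,24] [23,23] [26,23] [27,27] → 5 memory blocks.
Total size 259 MB; any packing needs at least ⌈259/64⌉ = 5 memory blocks.
So 5 is already optimal.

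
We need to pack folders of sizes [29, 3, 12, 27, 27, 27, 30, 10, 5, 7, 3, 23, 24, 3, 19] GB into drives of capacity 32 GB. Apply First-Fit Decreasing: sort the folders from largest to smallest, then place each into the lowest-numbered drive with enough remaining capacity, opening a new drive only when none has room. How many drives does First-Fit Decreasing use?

Sorted descending: 30, 29, 27, 27, 27, 24, 23, 19, 12, 10, 7, 5, 3, 3, 3.
drive 1: place 30 GB, 2 GB left
drive 2: place 29 GB, 3 GB left
drive 3: place 27 GB, 5 GB left
drive 4: place 27 GB, 5 GB left
drive 5: place 27 GB, 5 GB left
drive 6: place 24 GB, 8 GB left
drive 7: place 23 GB, 9 GB left
drive 8: place 19 GB, 13 GB left
drive 8: place 12 GB, 1 GB left
drive 9: place 10 GB, 22 GB left
drive 6: place 7 GB, 1 GB left
drive 3: place 5 GB, 0 GB left
drive 2: place 3 GB, 0 GB left
drive 4: place 3 GB, 2 GB left
drive 5: place 3 GB, 2 GB left
Final drives: [30] [29,3] [27,5] [27,3] [27,3] [24,7] [23] [19,12] [10].

9 drives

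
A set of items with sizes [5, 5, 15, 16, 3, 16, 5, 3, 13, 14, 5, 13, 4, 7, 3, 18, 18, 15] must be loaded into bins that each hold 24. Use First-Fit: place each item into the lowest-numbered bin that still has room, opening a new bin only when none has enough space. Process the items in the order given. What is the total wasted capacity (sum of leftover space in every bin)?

5 → bin 1 (remaining 19)
5 → bin 1 (remaining 14)
15 → bin 2 (remaining 9)
16 → bin 3 (remaining 8)
3 → bin 1 (remaining 11)
16 → bin 4 (remaining 8)
5 → bin 1 (remaining 6)
3 → bin 1 (remaining 3)
13 → bin 5 (remaining 11)
14 → bin 6 (remaining 10)
5 → bin 2 (remaining 4)
13 → bin 7 (remaining 11)
4 → bin 2 (remaining 0)
7 → bin 3 (remaining 1)
3 → bin 1 (remaining 0)
18 → bin 8 (remaining 6)
18 → bin 9 (remaining 6)
15 → bin 10 (remaining 9)
10 bins × 24 = 240; used 178; unused 62.

62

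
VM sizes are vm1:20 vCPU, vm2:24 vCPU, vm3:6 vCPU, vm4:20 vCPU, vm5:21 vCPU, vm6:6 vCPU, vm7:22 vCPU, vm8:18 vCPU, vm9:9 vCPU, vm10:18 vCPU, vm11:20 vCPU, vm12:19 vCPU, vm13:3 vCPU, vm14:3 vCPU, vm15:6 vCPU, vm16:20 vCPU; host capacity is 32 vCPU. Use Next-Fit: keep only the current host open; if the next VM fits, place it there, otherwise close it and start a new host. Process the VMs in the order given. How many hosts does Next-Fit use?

10

host 1: place vm1 (20 vCPU), 12 vCPU left
host 2: place vm2 (24 vCPU), 8 vCPU left
host 2: place vm3 (6 vCPU), 2 vCPU left
host 3: place vm4 (20 vCPU), 12 vCPU left
host 4: place vm5 (21 vCPU), 11 vCPU left
host 4: place vm6 (6 vCPU), 5 vCPU left
host 5: place vm7 (22 vCPU), 10 vCPU left
host 6: place vm8 (18 vCPU), 14 vCPU left
host 6: place vm9 (9 vCPU), 5 vCPU left
host 7: place vm10 (18 vCPU), 14 vCPU left
host 8: place vm11 (20 vCPU), 12 vCPU left
host 9: place vm12 (19 vCPU), 13 vCPU left
host 9: place vm13 (3 vCPU), 10 vCPU left
host 9: place vm14 (3 vCPU), 7 vCPU left
host 9: place vm15 (6 vCPU), 1 vCPU left
host 10: place vm16 (20 vCPU), 12 vCPU left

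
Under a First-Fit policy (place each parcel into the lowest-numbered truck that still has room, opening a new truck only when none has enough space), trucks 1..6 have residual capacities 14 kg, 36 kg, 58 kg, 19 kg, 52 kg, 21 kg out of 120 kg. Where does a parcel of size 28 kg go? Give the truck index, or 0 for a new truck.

2

Trucks with room: truck 2 (36 kg), truck 3 (58 kg), truck 5 (52 kg).
The first with room is truck 2.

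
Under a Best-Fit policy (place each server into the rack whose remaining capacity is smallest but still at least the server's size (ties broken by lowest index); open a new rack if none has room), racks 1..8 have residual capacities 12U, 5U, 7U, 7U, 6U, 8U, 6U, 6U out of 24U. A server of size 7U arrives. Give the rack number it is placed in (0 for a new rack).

Racks with room: rack 1 (12U), rack 3 (7U), rack 4 (7U), rack 6 (8U).
Tightest fit is rack 3 with 7U free.

3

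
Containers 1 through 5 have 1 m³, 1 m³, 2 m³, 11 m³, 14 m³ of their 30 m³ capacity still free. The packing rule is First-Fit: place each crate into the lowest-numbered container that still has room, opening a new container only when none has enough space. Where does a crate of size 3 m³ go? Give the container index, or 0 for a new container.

4

Containers with room: container 4 (11 m³), container 5 (14 m³).
The first with room is container 4.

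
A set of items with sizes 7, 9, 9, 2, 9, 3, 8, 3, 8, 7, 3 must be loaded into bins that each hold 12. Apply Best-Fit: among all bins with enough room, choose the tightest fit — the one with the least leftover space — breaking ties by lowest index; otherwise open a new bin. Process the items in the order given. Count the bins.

7

7 → bin 1 (remaining 5)
9 → bin 2 (remaining 3)
9 → bin 3 (remaining 3)
2 → bin 2 (remaining 1)
9 → bin 4 (remaining 3)
3 → bin 3 (remaining 0)
8 → bin 5 (remaining 4)
3 → bin 4 (remaining 0)
8 → bin 6 (remaining 4)
7 → bin 7 (remaining 5)
3 → bin 5 (remaining 1)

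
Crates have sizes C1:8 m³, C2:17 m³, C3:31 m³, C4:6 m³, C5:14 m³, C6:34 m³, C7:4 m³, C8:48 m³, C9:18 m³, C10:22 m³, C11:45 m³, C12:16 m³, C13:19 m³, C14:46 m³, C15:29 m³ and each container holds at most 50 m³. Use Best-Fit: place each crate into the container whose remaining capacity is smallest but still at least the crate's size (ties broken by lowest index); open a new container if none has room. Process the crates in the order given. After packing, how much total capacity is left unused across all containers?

Put C1 (8 m³) in container 1; 42 m³ remain.
Put C2 (17 m³) in container 1; 25 m³ remain.
Put C3 (31 m³) in container 2; 19 m³ remain.
Put C4 (6 m³) in container 2; 13 m³ remain.
Put C5 (14 m³) in container 1; 11 m³ remain.
Put C6 (34 m³) in container 3; 16 m³ remain.
Put C7 (4 m³) in container 1; 7 m³ remain.
Put C8 (48 m³) in container 4; 2 m³ remain.
Put C9 (18 m³) in container 5; 32 m³ remain.
Put C10 (22 m³) in container 5; 10 m³ remain.
Put C11 (45 m³) in container 6; 5 m³ remain.
Put C12 (16 m³) in container 3; 0 m³ remain.
Put C13 (19 m³) in container 7; 31 m³ remain.
Put C14 (46 m³) in container 8; 4 m³ remain.
Put C15 (29 m³) in container 7; 2 m³ remain.
8 containers × 50 m³ = 400 m³; used 357 m³; unused 43 m³.

43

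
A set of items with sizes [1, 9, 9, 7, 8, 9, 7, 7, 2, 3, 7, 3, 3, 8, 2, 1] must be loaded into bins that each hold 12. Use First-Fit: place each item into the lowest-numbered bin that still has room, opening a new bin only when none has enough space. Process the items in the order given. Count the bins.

bin 1: place 1, 11 left
bin 1: place 9, 2 left
bin 2: place 9, 3 left
bin 3: place 7, 5 left
bin 4: place 8, 4 left
bin 5: place 9, 3 left
bin 6: place 7, 5 left
bin 7: place 7, 5 left
bin 1: place 2, 0 left
bin 2: place 3, 0 left
bin 8: place 7, 5 left
bin 3: place 3, 2 left
bin 4: place 3, 1 left
bin 9: place 8, 4 left
bin 3: place 2, 0 left
bin 4: place 1, 0 left
Final bins: [1,9,2] [9,3] [7,3,2] [8,3,1] [9] [7] [7] [7] [8].

9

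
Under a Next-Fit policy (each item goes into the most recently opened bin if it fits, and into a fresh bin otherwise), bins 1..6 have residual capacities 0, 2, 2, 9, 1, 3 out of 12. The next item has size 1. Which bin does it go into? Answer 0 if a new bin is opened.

Next-Fit only looks at bin 6, which has 3 free.
1 fits there.

6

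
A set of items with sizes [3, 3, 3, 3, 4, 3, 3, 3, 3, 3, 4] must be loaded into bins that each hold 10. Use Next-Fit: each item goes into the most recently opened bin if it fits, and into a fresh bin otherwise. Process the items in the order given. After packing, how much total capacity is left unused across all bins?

5

3 → bin 1 (remaining 7)
3 → bin 1 (remaining 4)
3 → bin 1 (remaining 1)
3 → bin 2 (remaining 7)
4 → bin 2 (remaining 3)
3 → bin 2 (remaining 0)
3 → bin 3 (remaining 7)
3 → bin 3 (remaining 4)
3 → bin 3 (remaining 1)
3 → bin 4 (remaining 7)
4 → bin 4 (remaining 3)
4 bins × 10 = 40; used 35; unused 5.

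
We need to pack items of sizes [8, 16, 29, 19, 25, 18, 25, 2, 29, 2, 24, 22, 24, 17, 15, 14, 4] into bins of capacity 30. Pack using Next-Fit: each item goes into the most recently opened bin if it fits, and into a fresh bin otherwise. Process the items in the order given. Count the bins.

13

8 → bin 1 (remaining 22)
16 → bin 1 (remaining 6)
29 → bin 2 (remaining 1)
19 → bin 3 (remaining 11)
25 → bin 4 (remaining 5)
18 → bin 5 (remaining 12)
25 → bin 6 (remaining 5)
2 → bin 6 (remaining 3)
29 → bin 7 (remaining 1)
2 → bin 8 (remaining 28)
24 → bin 8 (remaining 4)
22 → bin 9 (remaining 8)
24 → bin 10 (remaining 6)
17 → bin 11 (remaining 13)
15 → bin 12 (remaining 15)
14 → bin 12 (remaining 1)
4 → bin 13 (remaining 26)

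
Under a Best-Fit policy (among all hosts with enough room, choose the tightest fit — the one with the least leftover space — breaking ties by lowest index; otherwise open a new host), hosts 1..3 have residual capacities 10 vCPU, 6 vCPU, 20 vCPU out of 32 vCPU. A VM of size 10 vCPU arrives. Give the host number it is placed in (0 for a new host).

1

Hosts with room: host 1 (10 vCPU), host 3 (20 vCPU).
Tightest fit is host 1 with 10 vCPU free.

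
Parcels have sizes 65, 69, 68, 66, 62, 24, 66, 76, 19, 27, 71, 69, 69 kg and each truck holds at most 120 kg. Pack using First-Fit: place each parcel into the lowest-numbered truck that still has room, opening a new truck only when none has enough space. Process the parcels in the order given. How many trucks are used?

10

Put 65 kg in truck 1; 55 kg remain.
Put 69 kg in truck 2; 51 kg remain.
Put 68 kg in truck 3; 52 kg remain.
Put 66 kg in truck 4; 54 kg remain.
Put 62 kg in truck 5; 58 kg remain.
Put 24 kg in truck 1; 31 kg remain.
Put 66 kg in truck 6; 54 kg remain.
Put 76 kg in truck 7; 44 kg remain.
Put 19 kg in truck 1; 12 kg remain.
Put 27 kg in truck 2; 24 kg remain.
Put 71 kg in truck 8; 49 kg remain.
Put 69 kg in truck 9; 51 kg remain.
Put 69 kg in truck 10; 51 kg remain.
Final trucks: [65,24,19] [69,27] [68] [66] [62] [66] [76] [71] [69] [69].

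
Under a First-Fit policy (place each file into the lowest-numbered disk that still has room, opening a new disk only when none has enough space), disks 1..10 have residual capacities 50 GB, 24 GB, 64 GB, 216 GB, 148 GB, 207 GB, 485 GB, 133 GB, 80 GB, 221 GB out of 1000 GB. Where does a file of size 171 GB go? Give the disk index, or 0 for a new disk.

4

Disks with room: disk 4 (216 GB), disk 6 (207 GB), disk 7 (485 GB), disk 10 (221 GB).
The first with room is disk 4.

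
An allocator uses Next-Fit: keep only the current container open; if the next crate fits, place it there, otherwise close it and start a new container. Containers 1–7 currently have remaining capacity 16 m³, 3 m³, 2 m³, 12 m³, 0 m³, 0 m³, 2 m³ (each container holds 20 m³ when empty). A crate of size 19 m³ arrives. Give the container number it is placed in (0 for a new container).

Next-Fit only looks at container 7, which has 2 m³ free.
19 m³ does not fit, so a new container is opened.

0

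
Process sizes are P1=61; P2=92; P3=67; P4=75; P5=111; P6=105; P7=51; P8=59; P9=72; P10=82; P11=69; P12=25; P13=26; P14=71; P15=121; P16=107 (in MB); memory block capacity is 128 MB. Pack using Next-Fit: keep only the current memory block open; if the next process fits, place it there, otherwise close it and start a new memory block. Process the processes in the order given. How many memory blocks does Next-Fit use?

13 memory blocks

P1 (61 MB) → memory block 1 (remaining 67 MB)
P2 (92 MB) → memory block 2 (remaining 36 MB)
P3 (67 MB) → memory block 3 (remaining 61 MB)
P4 (75 MB) → memory block 4 (remaining 53 MB)
P5 (111 MB) → memory block 5 (remaining 17 MB)
P6 (105 MB) → memory block 6 (remaining 23 MB)
P7 (51 MB) → memory block 7 (remaining 77 MB)
P8 (59 MB) → memory block 7 (remaining 18 MB)
P9 (72 MB) → memory block 8 (remaining 56 MB)
P10 (82 MB) → memory block 9 (remaining 46 MB)
P11 (69 MB) → memory block 10 (remaining 59 MB)
P12 (25 MB) → memory block 10 (remaining 34 MB)
P13 (26 MB) → memory block 10 (remaining 8 MB)
P14 (71 MB) → memory block 11 (remaining 57 MB)
P15 (121 MB) → memory block 12 (remaining 7 MB)
P16 (107 MB) → memory block 13 (remaining 21 MB)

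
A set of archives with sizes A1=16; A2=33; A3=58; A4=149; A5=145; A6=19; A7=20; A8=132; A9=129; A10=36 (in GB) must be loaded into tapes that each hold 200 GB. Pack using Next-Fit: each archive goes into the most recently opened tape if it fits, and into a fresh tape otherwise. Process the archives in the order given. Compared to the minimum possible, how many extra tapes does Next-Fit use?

1

Next-Fit: [16,33,58] [149] [145,19,20] [132] [129,36] → 5 tapes.
Total size 737 GB; any packing needs at least ⌈737/200⌉ = 4 tapes.
An optimal packing achieves that bound: [149,36] [145,33,20] [132,58] [129,19,16] → 4 tapes.
Excess: 5 − 4 = 1.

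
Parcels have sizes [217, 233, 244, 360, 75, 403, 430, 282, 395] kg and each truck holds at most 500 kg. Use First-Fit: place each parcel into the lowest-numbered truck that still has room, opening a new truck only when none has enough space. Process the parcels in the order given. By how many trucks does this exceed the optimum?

First-Fit: [217,233] [244,75] [360] [403] [430] [282] [395] → 7 trucks.
Total size 2639 kg; any packing needs at least ⌈2639/500⌉ = 6 trucks.
An optimal packing achieves that bound: [430] [403,75] [395] [360] [282,217] [244,233] → 6 trucks.
Excess: 7 − 6 = 1.

1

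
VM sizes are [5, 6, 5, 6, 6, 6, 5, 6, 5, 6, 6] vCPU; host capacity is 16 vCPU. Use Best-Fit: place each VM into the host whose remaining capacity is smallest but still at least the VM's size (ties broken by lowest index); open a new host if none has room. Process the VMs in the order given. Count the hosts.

5

host 1: place 5 vCPU, 11 vCPU left
host 1: place 6 vCPU, 5 vCPU left
host 1: place 5 vCPU, 0 vCPU left
host 2: place 6 vCPU, 10 vCPU left
host 2: place 6 vCPU, 4 vCPU left
host 3: place 6 vCPU, 10 vCPU left
host 3: place 5 vCPU, 5 vCPU left
host 4: place 6 vCPU, 10 vCPU left
host 3: place 5 vCPU, 0 vCPU left
host 4: place 6 vCPU, 4 vCPU left
host 5: place 6 vCPU, 10 vCPU left
Final hosts: [5,6,5] [6,6] [6,5,5] [6,6] [6].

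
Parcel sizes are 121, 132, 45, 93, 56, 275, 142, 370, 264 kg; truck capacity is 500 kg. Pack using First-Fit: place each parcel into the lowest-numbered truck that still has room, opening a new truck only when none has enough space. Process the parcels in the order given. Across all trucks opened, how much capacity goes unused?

truck 1: place 121 kg, 379 kg left
truck 1: place 132 kg, 247 kg left
truck 1: place 45 kg, 202 kg left
truck 1: place 93 kg, 109 kg left
truck 1: place 56 kg, 53 kg left
truck 2: place 275 kg, 225 kg left
truck 2: place 142 kg, 83 kg left
truck 3: place 370 kg, 130 kg left
truck 4: place 264 kg, 236 kg left
4 trucks × 500 kg = 2000 kg; used 1498 kg; unused 502 kg.

502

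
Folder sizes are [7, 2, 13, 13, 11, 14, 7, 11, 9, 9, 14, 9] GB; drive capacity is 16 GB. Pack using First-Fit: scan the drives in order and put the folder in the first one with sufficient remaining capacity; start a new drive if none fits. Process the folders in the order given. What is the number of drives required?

drive 1: place 7 GB, 9 GB left
drive 1: place 2 GB, 7 GB left
drive 2: place 13 GB, 3 GB left
drive 3: place 13 GB, 3 GB left
drive 4: place 11 GB, 5 GB left
drive 5: place 14 GB, 2 GB left
drive 1: place 7 GB, 0 GB left
drive 6: place 11 GB, 5 GB left
drive 7: place 9 GB, 7 GB left
drive 8: place 9 GB, 7 GB left
drive 9: place 14 GB, 2 GB left
drive 10: place 9 GB, 7 GB left
Final drives: [7,2,7] [13] [13] [11] [14] [11] [9] [9] [14] [9].

10 drives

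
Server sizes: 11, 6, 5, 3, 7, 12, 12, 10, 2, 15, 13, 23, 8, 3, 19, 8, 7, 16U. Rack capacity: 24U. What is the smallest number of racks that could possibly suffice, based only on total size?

8 racks

Total size = 11 + 6 + 5 + 3 + 7 + 12 + 12 + 10 + 2 + 15 + 13 + 23 + 8 + 3 + 19 + 8 + 7 + 16 = 180U.
⌈180 / 24⌉ = 8.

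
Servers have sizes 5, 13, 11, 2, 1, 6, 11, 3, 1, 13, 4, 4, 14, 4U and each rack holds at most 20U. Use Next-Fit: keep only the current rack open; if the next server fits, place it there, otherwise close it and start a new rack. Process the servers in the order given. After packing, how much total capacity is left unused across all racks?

28

5U → rack 1 (remaining 15U)
13U → rack 1 (remaining 2U)
11U → rack 2 (remaining 9U)
2U → rack 2 (remaining 7U)
1U → rack 2 (remaining 6U)
6U → rack 2 (remaining 0U)
11U → rack 3 (remaining 9U)
3U → rack 3 (remaining 6U)
1U → rack 3 (remaining 5U)
13U → rack 4 (remaining 7U)
4U → rack 4 (remaining 3U)
4U → rack 5 (remaining 16U)
14U → rack 5 (remaining 2U)
4U → rack 6 (remaining 16U)
6 racks × 20U = 120U; used 92U; unused 28U.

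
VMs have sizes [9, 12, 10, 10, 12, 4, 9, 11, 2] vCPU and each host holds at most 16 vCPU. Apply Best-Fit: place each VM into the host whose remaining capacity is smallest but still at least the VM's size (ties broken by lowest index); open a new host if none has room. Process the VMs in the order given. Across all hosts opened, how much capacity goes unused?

33

host 1: place 9 vCPU, 7 vCPU left
host 2: place 12 vCPU, 4 vCPU left
host 3: place 10 vCPU, 6 vCPU left
host 4: place 10 vCPU, 6 vCPU left
host 5: place 12 vCPU, 4 vCPU left
host 2: place 4 vCPU, 0 vCPU left
host 6: place 9 vCPU, 7 vCPU left
host 7: place 11 vCPU, 5 vCPU left
host 5: place 2 vCPU, 2 vCPU left
7 hosts × 16 vCPU = 112 vCPU; used 79 vCPU; unused 33 vCPU.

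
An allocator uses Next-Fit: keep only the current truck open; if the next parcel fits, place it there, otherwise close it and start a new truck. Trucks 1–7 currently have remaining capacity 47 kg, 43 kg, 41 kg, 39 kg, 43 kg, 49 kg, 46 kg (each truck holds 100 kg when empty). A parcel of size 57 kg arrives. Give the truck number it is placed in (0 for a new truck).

0

Next-Fit only looks at truck 7, which has 46 kg free.
57 kg does not fit, so a new truck is opened.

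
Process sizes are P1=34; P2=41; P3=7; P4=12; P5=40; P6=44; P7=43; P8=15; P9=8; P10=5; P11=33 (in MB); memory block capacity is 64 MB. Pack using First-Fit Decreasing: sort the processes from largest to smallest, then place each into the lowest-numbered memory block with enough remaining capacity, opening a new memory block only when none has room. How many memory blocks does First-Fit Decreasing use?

Sorted descending: 44, 43, 41, 40, 34, 33, 15, 12, 8, 7, 5.
memory block 1: place 44 MB, 20 MB left
memory block 2: place 43 MB, 21 MB left
memory block 3: place 41 MB, 23 MB left
memory block 4: place 40 MB, 24 MB left
memory block 5: place 34 MB, 30 MB left
memory block 6: place 33 MB, 31 MB left
memory block 1: place 15 MB, 5 MB left
memory block 2: place 12 MB, 9 MB left
memory block 2: place 8 MB, 1 MB left
memory block 3: place 7 MB, 16 MB left
memory block 1: place 5 MB, 0 MB left
Final memory blocks: [44,15,5] [43,12,8] [41,7] [40] [34] [33].

6 memory blocks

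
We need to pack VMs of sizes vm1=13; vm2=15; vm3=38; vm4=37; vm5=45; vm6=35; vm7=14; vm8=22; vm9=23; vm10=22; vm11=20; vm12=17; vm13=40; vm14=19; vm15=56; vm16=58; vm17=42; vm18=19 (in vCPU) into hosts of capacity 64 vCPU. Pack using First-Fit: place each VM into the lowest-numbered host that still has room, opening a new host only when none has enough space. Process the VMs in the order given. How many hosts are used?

host 1: place vm1 (13 vCPU), 51 vCPU left
host 1: place vm2 (15 vCPU), 36 vCPU left
host 2: place vm3 (38 vCPU), 26 vCPU left
host 3: place vm4 (37 vCPU), 27 vCPU left
host 4: place vm5 (45 vCPU), 19 vCPU left
host 1: place vm6 (35 vCPU), 1 vCPU left
host 2: place vm7 (14 vCPU), 12 vCPU left
host 3: place vm8 (22 vCPU), 5 vCPU left
host 5: place vm9 (23 vCPU), 41 vCPU left
host 5: place vm10 (22 vCPU), 19 vCPU left
host 6: place vm11 (20 vCPU), 44 vCPU left
host 4: place vm12 (17 vCPU), 2 vCPU left
host 6: place vm13 (40 vCPU), 4 vCPU left
host 5: place vm14 (19 vCPU), 0 vCPU left
host 7: place vm15 (56 vCPU), 8 vCPU left
host 8: place vm16 (58 vCPU), 6 vCPU left
host 9: place vm17 (42 vCPU), 22 vCPU left
host 9: place vm18 (19 vCPU), 3 vCPU left

9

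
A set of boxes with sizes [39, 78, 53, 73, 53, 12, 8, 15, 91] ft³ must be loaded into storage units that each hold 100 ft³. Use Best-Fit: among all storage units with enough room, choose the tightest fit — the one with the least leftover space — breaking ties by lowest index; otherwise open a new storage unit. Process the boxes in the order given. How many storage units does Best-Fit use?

storage unit 1: place 39 ft³, 61 ft³ left
storage unit 2: place 78 ft³, 22 ft³ left
storage unit 1: place 53 ft³, 8 ft³ left
storage unit 3: place 73 ft³, 27 ft³ left
storage unit 4: place 53 ft³, 47 ft³ left
storage unit 2: place 12 ft³, 10 ft³ left
storage unit 1: place 8 ft³, 0 ft³ left
storage unit 3: place 15 ft³, 12 ft³ left
storage unit 5: place 91 ft³, 9 ft³ left
Final storage units: [39,53,8] [78,12] [73,15] [53] [91].

5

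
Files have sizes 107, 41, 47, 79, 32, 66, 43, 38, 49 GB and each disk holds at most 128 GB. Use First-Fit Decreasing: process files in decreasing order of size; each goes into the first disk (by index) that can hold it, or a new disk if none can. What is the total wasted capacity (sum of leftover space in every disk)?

Sorted descending: 107, 79, 66, 49, 47, 43, 41, 38, 32.
Put 107 GB in disk 1; 21 GB remain.
Put 79 GB in disk 2; 49 GB remain.
Put 66 GB in disk 3; 62 GB remain.
Put 49 GB in disk 2; 0 GB remain.
Put 47 GB in disk 3; 15 GB remain.
Put 43 GB in disk 4; 85 GB remain.
Put 41 GB in disk 4; 44 GB remain.
Put 38 GB in disk 4; 6 GB remain.
Put 32 GB in disk 5; 96 GB remain.
5 disks × 128 GB = 640 GB; used 502 GB; unused 138 GB.

138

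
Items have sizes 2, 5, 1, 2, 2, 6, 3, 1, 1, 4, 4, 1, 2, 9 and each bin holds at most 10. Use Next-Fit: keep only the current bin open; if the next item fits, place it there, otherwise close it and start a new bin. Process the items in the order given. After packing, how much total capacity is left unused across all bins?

7

bin 1: place 2, 8 left
bin 1: place 5, 3 left
bin 1: place 1, 2 left
bin 1: place 2, 0 left
bin 2: place 2, 8 left
bin 2: place 6, 2 left
bin 3: place 3, 7 left
bin 3: place 1, 6 left
bin 3: place 1, 5 left
bin 3: place 4, 1 left
bin 4: place 4, 6 left
bin 4: place 1, 5 left
bin 4: place 2, 3 left
bin 5: place 9, 1 left
5 bins × 10 = 50; used 43; unused 7.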